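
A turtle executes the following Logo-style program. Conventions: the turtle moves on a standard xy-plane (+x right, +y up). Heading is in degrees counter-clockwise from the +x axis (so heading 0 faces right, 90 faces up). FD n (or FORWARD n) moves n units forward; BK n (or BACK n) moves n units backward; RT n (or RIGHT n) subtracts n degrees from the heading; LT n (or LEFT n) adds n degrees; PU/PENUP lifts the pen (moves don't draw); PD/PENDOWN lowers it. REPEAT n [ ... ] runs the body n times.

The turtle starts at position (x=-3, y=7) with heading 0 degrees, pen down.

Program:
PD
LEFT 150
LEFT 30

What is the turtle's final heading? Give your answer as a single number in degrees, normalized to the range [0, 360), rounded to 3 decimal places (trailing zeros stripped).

Executing turtle program step by step:
Start: pos=(-3,7), heading=0, pen down
PD: pen down
LT 150: heading 0 -> 150
LT 30: heading 150 -> 180
Final: pos=(-3,7), heading=180, 0 segment(s) drawn

Answer: 180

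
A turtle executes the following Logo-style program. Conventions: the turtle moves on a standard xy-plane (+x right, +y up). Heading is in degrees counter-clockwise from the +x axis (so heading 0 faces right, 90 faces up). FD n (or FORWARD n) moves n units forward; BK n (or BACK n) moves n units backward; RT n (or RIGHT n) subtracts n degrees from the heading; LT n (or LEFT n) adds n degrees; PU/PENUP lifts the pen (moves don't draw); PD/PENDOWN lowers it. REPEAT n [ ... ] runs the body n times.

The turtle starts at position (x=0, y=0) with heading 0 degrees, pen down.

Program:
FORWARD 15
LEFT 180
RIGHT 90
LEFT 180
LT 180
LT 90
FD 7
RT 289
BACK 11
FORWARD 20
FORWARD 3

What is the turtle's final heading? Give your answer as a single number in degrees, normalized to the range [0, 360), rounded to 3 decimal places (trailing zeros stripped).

Answer: 251

Derivation:
Executing turtle program step by step:
Start: pos=(0,0), heading=0, pen down
FD 15: (0,0) -> (15,0) [heading=0, draw]
LT 180: heading 0 -> 180
RT 90: heading 180 -> 90
LT 180: heading 90 -> 270
LT 180: heading 270 -> 90
LT 90: heading 90 -> 180
FD 7: (15,0) -> (8,0) [heading=180, draw]
RT 289: heading 180 -> 251
BK 11: (8,0) -> (11.581,10.401) [heading=251, draw]
FD 20: (11.581,10.401) -> (5.07,-8.51) [heading=251, draw]
FD 3: (5.07,-8.51) -> (4.093,-11.346) [heading=251, draw]
Final: pos=(4.093,-11.346), heading=251, 5 segment(s) drawn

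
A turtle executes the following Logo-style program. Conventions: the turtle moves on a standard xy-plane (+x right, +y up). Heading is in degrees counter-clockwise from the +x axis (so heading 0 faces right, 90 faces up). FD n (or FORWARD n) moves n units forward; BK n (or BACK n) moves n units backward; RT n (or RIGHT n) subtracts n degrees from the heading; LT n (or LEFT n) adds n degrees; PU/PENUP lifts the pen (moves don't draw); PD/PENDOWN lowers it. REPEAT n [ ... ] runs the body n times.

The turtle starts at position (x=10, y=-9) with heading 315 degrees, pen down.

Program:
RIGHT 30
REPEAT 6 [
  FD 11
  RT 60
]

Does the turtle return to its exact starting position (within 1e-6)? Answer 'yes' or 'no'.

Executing turtle program step by step:
Start: pos=(10,-9), heading=315, pen down
RT 30: heading 315 -> 285
REPEAT 6 [
  -- iteration 1/6 --
  FD 11: (10,-9) -> (12.847,-19.625) [heading=285, draw]
  RT 60: heading 285 -> 225
  -- iteration 2/6 --
  FD 11: (12.847,-19.625) -> (5.069,-27.403) [heading=225, draw]
  RT 60: heading 225 -> 165
  -- iteration 3/6 --
  FD 11: (5.069,-27.403) -> (-5.556,-24.556) [heading=165, draw]
  RT 60: heading 165 -> 105
  -- iteration 4/6 --
  FD 11: (-5.556,-24.556) -> (-8.403,-13.931) [heading=105, draw]
  RT 60: heading 105 -> 45
  -- iteration 5/6 --
  FD 11: (-8.403,-13.931) -> (-0.625,-6.153) [heading=45, draw]
  RT 60: heading 45 -> 345
  -- iteration 6/6 --
  FD 11: (-0.625,-6.153) -> (10,-9) [heading=345, draw]
  RT 60: heading 345 -> 285
]
Final: pos=(10,-9), heading=285, 6 segment(s) drawn

Start position: (10, -9)
Final position: (10, -9)
Distance = 0; < 1e-6 -> CLOSED

Answer: yes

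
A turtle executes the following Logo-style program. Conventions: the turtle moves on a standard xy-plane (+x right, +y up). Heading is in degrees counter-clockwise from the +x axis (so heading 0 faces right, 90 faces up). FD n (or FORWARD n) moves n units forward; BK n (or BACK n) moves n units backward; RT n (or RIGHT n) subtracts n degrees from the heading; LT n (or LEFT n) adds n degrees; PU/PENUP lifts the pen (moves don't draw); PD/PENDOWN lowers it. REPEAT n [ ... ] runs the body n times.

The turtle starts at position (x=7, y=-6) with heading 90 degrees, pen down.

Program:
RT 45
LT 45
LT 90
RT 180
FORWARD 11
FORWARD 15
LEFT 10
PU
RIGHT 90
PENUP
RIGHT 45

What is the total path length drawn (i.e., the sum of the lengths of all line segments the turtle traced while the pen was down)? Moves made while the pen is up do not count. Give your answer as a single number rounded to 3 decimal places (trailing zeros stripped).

Answer: 26

Derivation:
Executing turtle program step by step:
Start: pos=(7,-6), heading=90, pen down
RT 45: heading 90 -> 45
LT 45: heading 45 -> 90
LT 90: heading 90 -> 180
RT 180: heading 180 -> 0
FD 11: (7,-6) -> (18,-6) [heading=0, draw]
FD 15: (18,-6) -> (33,-6) [heading=0, draw]
LT 10: heading 0 -> 10
PU: pen up
RT 90: heading 10 -> 280
PU: pen up
RT 45: heading 280 -> 235
Final: pos=(33,-6), heading=235, 2 segment(s) drawn

Segment lengths:
  seg 1: (7,-6) -> (18,-6), length = 11
  seg 2: (18,-6) -> (33,-6), length = 15
Total = 26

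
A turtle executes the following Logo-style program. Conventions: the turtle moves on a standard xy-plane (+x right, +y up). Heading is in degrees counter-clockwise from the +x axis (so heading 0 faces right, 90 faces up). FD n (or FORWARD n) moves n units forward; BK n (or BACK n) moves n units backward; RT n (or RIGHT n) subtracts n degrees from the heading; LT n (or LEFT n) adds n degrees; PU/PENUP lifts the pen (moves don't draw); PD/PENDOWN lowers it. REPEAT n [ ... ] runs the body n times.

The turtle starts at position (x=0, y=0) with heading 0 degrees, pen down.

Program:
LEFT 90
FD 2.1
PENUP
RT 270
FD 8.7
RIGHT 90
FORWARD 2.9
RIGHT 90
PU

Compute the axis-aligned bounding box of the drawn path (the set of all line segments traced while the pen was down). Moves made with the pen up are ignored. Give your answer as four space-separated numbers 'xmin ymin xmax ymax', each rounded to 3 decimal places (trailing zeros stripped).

Answer: 0 0 0 2.1

Derivation:
Executing turtle program step by step:
Start: pos=(0,0), heading=0, pen down
LT 90: heading 0 -> 90
FD 2.1: (0,0) -> (0,2.1) [heading=90, draw]
PU: pen up
RT 270: heading 90 -> 180
FD 8.7: (0,2.1) -> (-8.7,2.1) [heading=180, move]
RT 90: heading 180 -> 90
FD 2.9: (-8.7,2.1) -> (-8.7,5) [heading=90, move]
RT 90: heading 90 -> 0
PU: pen up
Final: pos=(-8.7,5), heading=0, 1 segment(s) drawn

Segment endpoints: x in {0, 0}, y in {0, 2.1}
xmin=0, ymin=0, xmax=0, ymax=2.1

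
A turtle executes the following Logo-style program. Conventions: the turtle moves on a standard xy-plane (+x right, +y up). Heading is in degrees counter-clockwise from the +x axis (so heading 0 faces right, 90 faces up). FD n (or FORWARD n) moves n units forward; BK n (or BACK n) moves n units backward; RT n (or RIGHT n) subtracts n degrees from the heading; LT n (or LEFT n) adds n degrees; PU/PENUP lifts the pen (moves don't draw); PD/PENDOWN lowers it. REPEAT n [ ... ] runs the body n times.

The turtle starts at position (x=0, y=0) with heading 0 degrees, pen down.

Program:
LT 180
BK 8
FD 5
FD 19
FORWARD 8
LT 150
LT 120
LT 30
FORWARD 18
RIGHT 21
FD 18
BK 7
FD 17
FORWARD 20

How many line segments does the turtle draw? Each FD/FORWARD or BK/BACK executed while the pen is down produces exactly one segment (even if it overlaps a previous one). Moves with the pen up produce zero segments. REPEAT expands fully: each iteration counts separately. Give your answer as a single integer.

Executing turtle program step by step:
Start: pos=(0,0), heading=0, pen down
LT 180: heading 0 -> 180
BK 8: (0,0) -> (8,0) [heading=180, draw]
FD 5: (8,0) -> (3,0) [heading=180, draw]
FD 19: (3,0) -> (-16,0) [heading=180, draw]
FD 8: (-16,0) -> (-24,0) [heading=180, draw]
LT 150: heading 180 -> 330
LT 120: heading 330 -> 90
LT 30: heading 90 -> 120
FD 18: (-24,0) -> (-33,15.588) [heading=120, draw]
RT 21: heading 120 -> 99
FD 18: (-33,15.588) -> (-35.816,33.367) [heading=99, draw]
BK 7: (-35.816,33.367) -> (-34.721,26.453) [heading=99, draw]
FD 17: (-34.721,26.453) -> (-37.38,43.244) [heading=99, draw]
FD 20: (-37.38,43.244) -> (-40.509,62.997) [heading=99, draw]
Final: pos=(-40.509,62.997), heading=99, 9 segment(s) drawn
Segments drawn: 9

Answer: 9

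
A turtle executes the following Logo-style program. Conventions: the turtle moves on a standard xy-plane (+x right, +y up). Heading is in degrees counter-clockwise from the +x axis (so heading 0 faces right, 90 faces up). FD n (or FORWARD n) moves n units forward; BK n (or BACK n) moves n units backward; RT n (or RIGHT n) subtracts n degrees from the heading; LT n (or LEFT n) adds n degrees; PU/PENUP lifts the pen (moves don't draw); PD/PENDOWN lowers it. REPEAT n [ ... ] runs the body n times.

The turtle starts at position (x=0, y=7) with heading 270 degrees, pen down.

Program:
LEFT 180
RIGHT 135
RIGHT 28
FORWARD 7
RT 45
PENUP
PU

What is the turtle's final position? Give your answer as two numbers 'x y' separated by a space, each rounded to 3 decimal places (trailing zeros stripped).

Answer: 2.047 0.306

Derivation:
Executing turtle program step by step:
Start: pos=(0,7), heading=270, pen down
LT 180: heading 270 -> 90
RT 135: heading 90 -> 315
RT 28: heading 315 -> 287
FD 7: (0,7) -> (2.047,0.306) [heading=287, draw]
RT 45: heading 287 -> 242
PU: pen up
PU: pen up
Final: pos=(2.047,0.306), heading=242, 1 segment(s) drawn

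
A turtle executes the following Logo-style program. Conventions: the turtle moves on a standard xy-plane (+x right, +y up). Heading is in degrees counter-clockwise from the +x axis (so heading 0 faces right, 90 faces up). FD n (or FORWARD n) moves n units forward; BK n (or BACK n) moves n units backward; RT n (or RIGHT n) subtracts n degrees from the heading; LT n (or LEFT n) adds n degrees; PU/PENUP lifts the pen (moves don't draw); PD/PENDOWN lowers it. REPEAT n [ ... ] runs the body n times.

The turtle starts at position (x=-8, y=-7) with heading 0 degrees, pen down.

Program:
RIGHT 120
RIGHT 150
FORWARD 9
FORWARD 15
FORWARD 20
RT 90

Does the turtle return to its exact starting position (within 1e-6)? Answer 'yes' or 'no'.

Executing turtle program step by step:
Start: pos=(-8,-7), heading=0, pen down
RT 120: heading 0 -> 240
RT 150: heading 240 -> 90
FD 9: (-8,-7) -> (-8,2) [heading=90, draw]
FD 15: (-8,2) -> (-8,17) [heading=90, draw]
FD 20: (-8,17) -> (-8,37) [heading=90, draw]
RT 90: heading 90 -> 0
Final: pos=(-8,37), heading=0, 3 segment(s) drawn

Start position: (-8, -7)
Final position: (-8, 37)
Distance = 44; >= 1e-6 -> NOT closed

Answer: no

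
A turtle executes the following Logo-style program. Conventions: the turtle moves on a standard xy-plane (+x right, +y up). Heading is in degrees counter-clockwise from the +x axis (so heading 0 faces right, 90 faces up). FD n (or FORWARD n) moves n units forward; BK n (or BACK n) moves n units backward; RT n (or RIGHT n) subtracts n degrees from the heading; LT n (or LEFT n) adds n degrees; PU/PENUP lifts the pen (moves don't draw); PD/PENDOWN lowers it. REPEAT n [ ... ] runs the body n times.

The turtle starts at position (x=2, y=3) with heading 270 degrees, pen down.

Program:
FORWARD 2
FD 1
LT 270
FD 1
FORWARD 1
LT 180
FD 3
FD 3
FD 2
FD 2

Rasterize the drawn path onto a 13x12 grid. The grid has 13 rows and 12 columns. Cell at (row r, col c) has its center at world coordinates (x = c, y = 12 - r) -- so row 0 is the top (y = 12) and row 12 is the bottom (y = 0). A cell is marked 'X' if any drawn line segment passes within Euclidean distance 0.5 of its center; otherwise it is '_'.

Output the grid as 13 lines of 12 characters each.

Answer: ____________
____________
____________
____________
____________
____________
____________
____________
____________
__X_________
__X_________
__X_________
XXXXXXXXXXX_

Derivation:
Segment 0: (2,3) -> (2,1)
Segment 1: (2,1) -> (2,0)
Segment 2: (2,0) -> (1,0)
Segment 3: (1,0) -> (-0,0)
Segment 4: (-0,0) -> (3,-0)
Segment 5: (3,-0) -> (6,-0)
Segment 6: (6,-0) -> (8,-0)
Segment 7: (8,-0) -> (10,-0)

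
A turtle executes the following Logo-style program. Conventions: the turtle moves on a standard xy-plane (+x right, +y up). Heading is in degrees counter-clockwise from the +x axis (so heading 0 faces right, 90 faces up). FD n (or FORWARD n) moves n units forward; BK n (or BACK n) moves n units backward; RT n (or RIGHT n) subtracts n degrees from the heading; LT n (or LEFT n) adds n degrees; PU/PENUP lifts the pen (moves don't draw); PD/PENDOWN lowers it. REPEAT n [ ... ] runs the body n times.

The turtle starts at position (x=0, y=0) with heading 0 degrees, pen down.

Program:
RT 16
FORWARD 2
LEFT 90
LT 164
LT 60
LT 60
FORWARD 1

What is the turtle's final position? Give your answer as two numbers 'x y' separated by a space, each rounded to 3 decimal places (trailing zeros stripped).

Executing turtle program step by step:
Start: pos=(0,0), heading=0, pen down
RT 16: heading 0 -> 344
FD 2: (0,0) -> (1.923,-0.551) [heading=344, draw]
LT 90: heading 344 -> 74
LT 164: heading 74 -> 238
LT 60: heading 238 -> 298
LT 60: heading 298 -> 358
FD 1: (1.923,-0.551) -> (2.922,-0.586) [heading=358, draw]
Final: pos=(2.922,-0.586), heading=358, 2 segment(s) drawn

Answer: 2.922 -0.586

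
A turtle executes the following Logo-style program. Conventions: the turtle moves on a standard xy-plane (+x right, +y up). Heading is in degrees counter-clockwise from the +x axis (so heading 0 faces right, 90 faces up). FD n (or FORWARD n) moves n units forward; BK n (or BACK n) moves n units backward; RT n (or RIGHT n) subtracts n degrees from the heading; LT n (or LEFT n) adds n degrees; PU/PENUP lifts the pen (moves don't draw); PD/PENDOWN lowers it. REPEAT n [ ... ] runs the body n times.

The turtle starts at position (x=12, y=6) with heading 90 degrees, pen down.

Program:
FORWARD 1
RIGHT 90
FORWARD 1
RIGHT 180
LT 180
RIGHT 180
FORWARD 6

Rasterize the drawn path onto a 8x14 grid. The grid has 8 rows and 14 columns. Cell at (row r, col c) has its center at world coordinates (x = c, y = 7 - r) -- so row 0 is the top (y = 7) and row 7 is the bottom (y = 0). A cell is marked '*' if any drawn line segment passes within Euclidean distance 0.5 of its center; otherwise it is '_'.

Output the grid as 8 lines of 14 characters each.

Answer: _______*******
____________*_
______________
______________
______________
______________
______________
______________

Derivation:
Segment 0: (12,6) -> (12,7)
Segment 1: (12,7) -> (13,7)
Segment 2: (13,7) -> (7,7)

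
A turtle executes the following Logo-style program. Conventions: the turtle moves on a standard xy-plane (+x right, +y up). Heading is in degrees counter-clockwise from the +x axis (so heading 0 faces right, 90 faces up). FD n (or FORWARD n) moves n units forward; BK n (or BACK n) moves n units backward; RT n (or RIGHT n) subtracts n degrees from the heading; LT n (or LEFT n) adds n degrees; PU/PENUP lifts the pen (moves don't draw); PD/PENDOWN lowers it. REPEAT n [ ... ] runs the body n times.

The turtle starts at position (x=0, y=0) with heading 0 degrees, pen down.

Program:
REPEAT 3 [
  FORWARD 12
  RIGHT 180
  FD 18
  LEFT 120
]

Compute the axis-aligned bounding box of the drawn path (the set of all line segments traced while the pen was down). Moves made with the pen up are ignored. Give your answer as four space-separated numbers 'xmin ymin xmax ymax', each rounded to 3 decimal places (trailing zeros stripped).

Executing turtle program step by step:
Start: pos=(0,0), heading=0, pen down
REPEAT 3 [
  -- iteration 1/3 --
  FD 12: (0,0) -> (12,0) [heading=0, draw]
  RT 180: heading 0 -> 180
  FD 18: (12,0) -> (-6,0) [heading=180, draw]
  LT 120: heading 180 -> 300
  -- iteration 2/3 --
  FD 12: (-6,0) -> (0,-10.392) [heading=300, draw]
  RT 180: heading 300 -> 120
  FD 18: (0,-10.392) -> (-9,5.196) [heading=120, draw]
  LT 120: heading 120 -> 240
  -- iteration 3/3 --
  FD 12: (-9,5.196) -> (-15,-5.196) [heading=240, draw]
  RT 180: heading 240 -> 60
  FD 18: (-15,-5.196) -> (-6,10.392) [heading=60, draw]
  LT 120: heading 60 -> 180
]
Final: pos=(-6,10.392), heading=180, 6 segment(s) drawn

Segment endpoints: x in {-15, -9, -6, -6, 0, 0, 12}, y in {-10.392, -5.196, 0, 0, 5.196, 10.392}
xmin=-15, ymin=-10.392, xmax=12, ymax=10.392

Answer: -15 -10.392 12 10.392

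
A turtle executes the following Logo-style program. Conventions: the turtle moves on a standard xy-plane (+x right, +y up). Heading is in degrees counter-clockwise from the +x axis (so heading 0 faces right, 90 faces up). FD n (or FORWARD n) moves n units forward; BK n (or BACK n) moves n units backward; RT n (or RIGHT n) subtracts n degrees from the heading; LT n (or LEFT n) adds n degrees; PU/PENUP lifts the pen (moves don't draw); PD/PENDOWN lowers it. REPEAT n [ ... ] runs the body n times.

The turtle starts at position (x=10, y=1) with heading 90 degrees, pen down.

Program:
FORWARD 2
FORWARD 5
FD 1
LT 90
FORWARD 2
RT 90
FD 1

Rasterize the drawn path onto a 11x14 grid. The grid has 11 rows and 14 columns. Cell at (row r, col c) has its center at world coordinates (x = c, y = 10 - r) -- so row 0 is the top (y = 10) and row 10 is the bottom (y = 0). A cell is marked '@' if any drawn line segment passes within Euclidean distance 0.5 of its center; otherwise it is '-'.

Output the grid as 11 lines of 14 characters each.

Segment 0: (10,1) -> (10,3)
Segment 1: (10,3) -> (10,8)
Segment 2: (10,8) -> (10,9)
Segment 3: (10,9) -> (8,9)
Segment 4: (8,9) -> (8,10)

Answer: --------@-----
--------@@@---
----------@---
----------@---
----------@---
----------@---
----------@---
----------@---
----------@---
----------@---
--------------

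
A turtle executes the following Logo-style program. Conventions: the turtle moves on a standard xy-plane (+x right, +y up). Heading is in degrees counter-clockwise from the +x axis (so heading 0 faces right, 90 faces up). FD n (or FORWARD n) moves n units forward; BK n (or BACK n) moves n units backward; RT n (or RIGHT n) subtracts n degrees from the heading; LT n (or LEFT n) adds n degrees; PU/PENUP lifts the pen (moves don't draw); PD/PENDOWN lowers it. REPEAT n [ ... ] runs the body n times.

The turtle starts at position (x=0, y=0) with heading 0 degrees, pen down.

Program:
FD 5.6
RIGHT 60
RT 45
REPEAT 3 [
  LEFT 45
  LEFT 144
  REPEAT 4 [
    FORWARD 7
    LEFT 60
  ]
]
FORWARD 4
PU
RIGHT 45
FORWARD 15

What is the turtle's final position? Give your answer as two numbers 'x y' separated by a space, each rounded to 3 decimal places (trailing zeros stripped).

Answer: 3.488 -2.053

Derivation:
Executing turtle program step by step:
Start: pos=(0,0), heading=0, pen down
FD 5.6: (0,0) -> (5.6,0) [heading=0, draw]
RT 60: heading 0 -> 300
RT 45: heading 300 -> 255
REPEAT 3 [
  -- iteration 1/3 --
  LT 45: heading 255 -> 300
  LT 144: heading 300 -> 84
  REPEAT 4 [
    -- iteration 1/4 --
    FD 7: (5.6,0) -> (6.332,6.962) [heading=84, draw]
    LT 60: heading 84 -> 144
    -- iteration 2/4 --
    FD 7: (6.332,6.962) -> (0.669,11.076) [heading=144, draw]
    LT 60: heading 144 -> 204
    -- iteration 3/4 --
    FD 7: (0.669,11.076) -> (-5.726,8.229) [heading=204, draw]
    LT 60: heading 204 -> 264
    -- iteration 4/4 --
    FD 7: (-5.726,8.229) -> (-6.458,1.267) [heading=264, draw]
    LT 60: heading 264 -> 324
  ]
  -- iteration 2/3 --
  LT 45: heading 324 -> 9
  LT 144: heading 9 -> 153
  REPEAT 4 [
    -- iteration 1/4 --
    FD 7: (-6.458,1.267) -> (-12.695,4.445) [heading=153, draw]
    LT 60: heading 153 -> 213
    -- iteration 2/4 --
    FD 7: (-12.695,4.445) -> (-18.566,0.633) [heading=213, draw]
    LT 60: heading 213 -> 273
    -- iteration 3/4 --
    FD 7: (-18.566,0.633) -> (-18.199,-6.358) [heading=273, draw]
    LT 60: heading 273 -> 333
    -- iteration 4/4 --
    FD 7: (-18.199,-6.358) -> (-11.962,-9.536) [heading=333, draw]
    LT 60: heading 333 -> 33
  ]
  -- iteration 3/3 --
  LT 45: heading 33 -> 78
  LT 144: heading 78 -> 222
  REPEAT 4 [
    -- iteration 1/4 --
    FD 7: (-11.962,-9.536) -> (-17.164,-14.219) [heading=222, draw]
    LT 60: heading 222 -> 282
    -- iteration 2/4 --
    FD 7: (-17.164,-14.219) -> (-15.709,-21.066) [heading=282, draw]
    LT 60: heading 282 -> 342
    -- iteration 3/4 --
    FD 7: (-15.709,-21.066) -> (-9.052,-23.23) [heading=342, draw]
    LT 60: heading 342 -> 42
    -- iteration 4/4 --
    FD 7: (-9.052,-23.23) -> (-3.85,-18.546) [heading=42, draw]
    LT 60: heading 42 -> 102
  ]
]
FD 4: (-3.85,-18.546) -> (-4.681,-14.633) [heading=102, draw]
PU: pen up
RT 45: heading 102 -> 57
FD 15: (-4.681,-14.633) -> (3.488,-2.053) [heading=57, move]
Final: pos=(3.488,-2.053), heading=57, 14 segment(s) drawn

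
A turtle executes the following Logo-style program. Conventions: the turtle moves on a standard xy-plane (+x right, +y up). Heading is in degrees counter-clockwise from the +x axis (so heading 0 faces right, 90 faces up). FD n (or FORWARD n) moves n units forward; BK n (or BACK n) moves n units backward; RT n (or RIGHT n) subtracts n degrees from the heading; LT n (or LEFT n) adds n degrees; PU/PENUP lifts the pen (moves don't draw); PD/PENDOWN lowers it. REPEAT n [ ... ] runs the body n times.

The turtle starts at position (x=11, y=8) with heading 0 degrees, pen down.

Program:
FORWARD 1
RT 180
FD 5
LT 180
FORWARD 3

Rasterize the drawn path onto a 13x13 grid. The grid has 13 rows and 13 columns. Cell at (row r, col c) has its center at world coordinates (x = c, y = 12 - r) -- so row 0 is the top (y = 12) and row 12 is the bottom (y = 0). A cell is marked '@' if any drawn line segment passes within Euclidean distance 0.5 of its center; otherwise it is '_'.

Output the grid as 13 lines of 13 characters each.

Answer: _____________
_____________
_____________
_____________
_______@@@@@@
_____________
_____________
_____________
_____________
_____________
_____________
_____________
_____________

Derivation:
Segment 0: (11,8) -> (12,8)
Segment 1: (12,8) -> (7,8)
Segment 2: (7,8) -> (10,8)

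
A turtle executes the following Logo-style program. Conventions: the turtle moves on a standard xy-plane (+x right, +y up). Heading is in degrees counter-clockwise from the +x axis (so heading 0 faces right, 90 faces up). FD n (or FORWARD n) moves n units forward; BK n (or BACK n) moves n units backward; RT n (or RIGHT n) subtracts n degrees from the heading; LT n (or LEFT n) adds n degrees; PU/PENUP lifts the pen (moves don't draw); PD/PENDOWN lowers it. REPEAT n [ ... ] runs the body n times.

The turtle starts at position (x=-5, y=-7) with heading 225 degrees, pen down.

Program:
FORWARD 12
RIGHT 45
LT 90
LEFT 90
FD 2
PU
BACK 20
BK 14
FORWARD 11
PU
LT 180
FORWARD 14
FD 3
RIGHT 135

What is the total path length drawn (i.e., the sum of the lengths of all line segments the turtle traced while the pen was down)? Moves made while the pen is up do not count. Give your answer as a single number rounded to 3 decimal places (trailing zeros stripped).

Executing turtle program step by step:
Start: pos=(-5,-7), heading=225, pen down
FD 12: (-5,-7) -> (-13.485,-15.485) [heading=225, draw]
RT 45: heading 225 -> 180
LT 90: heading 180 -> 270
LT 90: heading 270 -> 0
FD 2: (-13.485,-15.485) -> (-11.485,-15.485) [heading=0, draw]
PU: pen up
BK 20: (-11.485,-15.485) -> (-31.485,-15.485) [heading=0, move]
BK 14: (-31.485,-15.485) -> (-45.485,-15.485) [heading=0, move]
FD 11: (-45.485,-15.485) -> (-34.485,-15.485) [heading=0, move]
PU: pen up
LT 180: heading 0 -> 180
FD 14: (-34.485,-15.485) -> (-48.485,-15.485) [heading=180, move]
FD 3: (-48.485,-15.485) -> (-51.485,-15.485) [heading=180, move]
RT 135: heading 180 -> 45
Final: pos=(-51.485,-15.485), heading=45, 2 segment(s) drawn

Segment lengths:
  seg 1: (-5,-7) -> (-13.485,-15.485), length = 12
  seg 2: (-13.485,-15.485) -> (-11.485,-15.485), length = 2
Total = 14

Answer: 14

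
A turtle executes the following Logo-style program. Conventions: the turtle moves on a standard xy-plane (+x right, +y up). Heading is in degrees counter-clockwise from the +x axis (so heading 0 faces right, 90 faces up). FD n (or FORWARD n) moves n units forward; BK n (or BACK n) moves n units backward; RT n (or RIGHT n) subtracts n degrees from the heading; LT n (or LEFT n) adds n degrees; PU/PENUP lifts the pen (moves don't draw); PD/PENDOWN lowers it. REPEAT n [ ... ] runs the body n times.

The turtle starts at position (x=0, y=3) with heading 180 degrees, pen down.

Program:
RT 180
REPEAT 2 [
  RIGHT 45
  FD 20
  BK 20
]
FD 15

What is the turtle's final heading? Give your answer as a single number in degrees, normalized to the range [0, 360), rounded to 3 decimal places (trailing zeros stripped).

Answer: 270

Derivation:
Executing turtle program step by step:
Start: pos=(0,3), heading=180, pen down
RT 180: heading 180 -> 0
REPEAT 2 [
  -- iteration 1/2 --
  RT 45: heading 0 -> 315
  FD 20: (0,3) -> (14.142,-11.142) [heading=315, draw]
  BK 20: (14.142,-11.142) -> (0,3) [heading=315, draw]
  -- iteration 2/2 --
  RT 45: heading 315 -> 270
  FD 20: (0,3) -> (0,-17) [heading=270, draw]
  BK 20: (0,-17) -> (0,3) [heading=270, draw]
]
FD 15: (0,3) -> (0,-12) [heading=270, draw]
Final: pos=(0,-12), heading=270, 5 segment(s) drawn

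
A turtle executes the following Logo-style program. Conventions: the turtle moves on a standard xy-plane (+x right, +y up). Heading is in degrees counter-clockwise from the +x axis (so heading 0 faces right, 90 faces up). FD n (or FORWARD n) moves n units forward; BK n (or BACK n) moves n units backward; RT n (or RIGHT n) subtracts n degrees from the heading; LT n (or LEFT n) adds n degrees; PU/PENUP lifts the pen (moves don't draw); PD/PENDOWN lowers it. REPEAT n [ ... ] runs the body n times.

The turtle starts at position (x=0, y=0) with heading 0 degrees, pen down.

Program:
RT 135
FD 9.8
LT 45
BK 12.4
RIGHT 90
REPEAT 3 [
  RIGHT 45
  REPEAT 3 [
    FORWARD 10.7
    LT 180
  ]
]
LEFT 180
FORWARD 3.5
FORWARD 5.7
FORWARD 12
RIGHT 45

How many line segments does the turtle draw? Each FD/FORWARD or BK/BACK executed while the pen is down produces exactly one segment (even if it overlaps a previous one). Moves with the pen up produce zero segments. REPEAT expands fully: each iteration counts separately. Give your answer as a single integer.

Answer: 14

Derivation:
Executing turtle program step by step:
Start: pos=(0,0), heading=0, pen down
RT 135: heading 0 -> 225
FD 9.8: (0,0) -> (-6.93,-6.93) [heading=225, draw]
LT 45: heading 225 -> 270
BK 12.4: (-6.93,-6.93) -> (-6.93,5.47) [heading=270, draw]
RT 90: heading 270 -> 180
REPEAT 3 [
  -- iteration 1/3 --
  RT 45: heading 180 -> 135
  REPEAT 3 [
    -- iteration 1/3 --
    FD 10.7: (-6.93,5.47) -> (-14.496,13.036) [heading=135, draw]
    LT 180: heading 135 -> 315
    -- iteration 2/3 --
    FD 10.7: (-14.496,13.036) -> (-6.93,5.47) [heading=315, draw]
    LT 180: heading 315 -> 135
    -- iteration 3/3 --
    FD 10.7: (-6.93,5.47) -> (-14.496,13.036) [heading=135, draw]
    LT 180: heading 135 -> 315
  ]
  -- iteration 2/3 --
  RT 45: heading 315 -> 270
  REPEAT 3 [
    -- iteration 1/3 --
    FD 10.7: (-14.496,13.036) -> (-14.496,2.336) [heading=270, draw]
    LT 180: heading 270 -> 90
    -- iteration 2/3 --
    FD 10.7: (-14.496,2.336) -> (-14.496,13.036) [heading=90, draw]
    LT 180: heading 90 -> 270
    -- iteration 3/3 --
    FD 10.7: (-14.496,13.036) -> (-14.496,2.336) [heading=270, draw]
    LT 180: heading 270 -> 90
  ]
  -- iteration 3/3 --
  RT 45: heading 90 -> 45
  REPEAT 3 [
    -- iteration 1/3 --
    FD 10.7: (-14.496,2.336) -> (-6.93,9.902) [heading=45, draw]
    LT 180: heading 45 -> 225
    -- iteration 2/3 --
    FD 10.7: (-6.93,9.902) -> (-14.496,2.336) [heading=225, draw]
    LT 180: heading 225 -> 45
    -- iteration 3/3 --
    FD 10.7: (-14.496,2.336) -> (-6.93,9.902) [heading=45, draw]
    LT 180: heading 45 -> 225
  ]
]
LT 180: heading 225 -> 45
FD 3.5: (-6.93,9.902) -> (-4.455,12.377) [heading=45, draw]
FD 5.7: (-4.455,12.377) -> (-0.424,16.408) [heading=45, draw]
FD 12: (-0.424,16.408) -> (8.061,24.893) [heading=45, draw]
RT 45: heading 45 -> 0
Final: pos=(8.061,24.893), heading=0, 14 segment(s) drawn
Segments drawn: 14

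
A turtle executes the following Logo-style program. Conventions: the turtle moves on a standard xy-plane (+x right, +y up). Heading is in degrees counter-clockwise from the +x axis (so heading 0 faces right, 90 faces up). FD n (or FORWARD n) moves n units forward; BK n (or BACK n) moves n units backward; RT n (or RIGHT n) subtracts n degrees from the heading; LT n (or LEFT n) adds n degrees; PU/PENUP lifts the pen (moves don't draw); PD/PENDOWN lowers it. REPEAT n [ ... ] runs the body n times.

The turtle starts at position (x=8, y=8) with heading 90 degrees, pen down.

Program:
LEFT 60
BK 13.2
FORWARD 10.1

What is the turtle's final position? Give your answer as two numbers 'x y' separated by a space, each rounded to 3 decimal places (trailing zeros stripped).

Executing turtle program step by step:
Start: pos=(8,8), heading=90, pen down
LT 60: heading 90 -> 150
BK 13.2: (8,8) -> (19.432,1.4) [heading=150, draw]
FD 10.1: (19.432,1.4) -> (10.685,6.45) [heading=150, draw]
Final: pos=(10.685,6.45), heading=150, 2 segment(s) drawn

Answer: 10.685 6.45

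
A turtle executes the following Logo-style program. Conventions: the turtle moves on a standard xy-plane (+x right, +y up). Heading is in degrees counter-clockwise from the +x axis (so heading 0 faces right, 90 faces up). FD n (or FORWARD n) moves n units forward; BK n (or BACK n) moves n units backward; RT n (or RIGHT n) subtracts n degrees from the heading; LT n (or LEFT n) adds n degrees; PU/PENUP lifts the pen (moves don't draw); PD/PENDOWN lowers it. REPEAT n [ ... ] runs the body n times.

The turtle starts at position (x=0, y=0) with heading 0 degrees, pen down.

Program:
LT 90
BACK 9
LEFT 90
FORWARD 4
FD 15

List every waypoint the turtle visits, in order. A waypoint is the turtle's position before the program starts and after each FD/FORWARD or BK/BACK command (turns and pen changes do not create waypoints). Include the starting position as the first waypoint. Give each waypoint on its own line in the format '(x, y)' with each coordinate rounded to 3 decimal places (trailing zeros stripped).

Answer: (0, 0)
(0, -9)
(-4, -9)
(-19, -9)

Derivation:
Executing turtle program step by step:
Start: pos=(0,0), heading=0, pen down
LT 90: heading 0 -> 90
BK 9: (0,0) -> (0,-9) [heading=90, draw]
LT 90: heading 90 -> 180
FD 4: (0,-9) -> (-4,-9) [heading=180, draw]
FD 15: (-4,-9) -> (-19,-9) [heading=180, draw]
Final: pos=(-19,-9), heading=180, 3 segment(s) drawn
Waypoints (4 total):
(0, 0)
(0, -9)
(-4, -9)
(-19, -9)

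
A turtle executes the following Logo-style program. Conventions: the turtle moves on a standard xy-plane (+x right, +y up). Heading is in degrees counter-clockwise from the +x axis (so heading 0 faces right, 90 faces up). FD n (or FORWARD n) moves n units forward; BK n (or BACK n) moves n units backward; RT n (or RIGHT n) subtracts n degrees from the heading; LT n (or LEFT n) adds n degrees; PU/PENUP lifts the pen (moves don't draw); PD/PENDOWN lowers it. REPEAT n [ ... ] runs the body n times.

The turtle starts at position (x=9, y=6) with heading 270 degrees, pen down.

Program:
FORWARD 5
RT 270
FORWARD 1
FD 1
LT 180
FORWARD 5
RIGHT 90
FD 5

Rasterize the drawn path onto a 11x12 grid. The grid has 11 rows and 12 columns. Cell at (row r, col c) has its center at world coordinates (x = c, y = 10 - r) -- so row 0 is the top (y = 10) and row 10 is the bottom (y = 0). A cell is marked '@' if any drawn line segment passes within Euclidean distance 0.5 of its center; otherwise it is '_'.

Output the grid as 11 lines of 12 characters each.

Segment 0: (9,6) -> (9,1)
Segment 1: (9,1) -> (10,1)
Segment 2: (10,1) -> (11,1)
Segment 3: (11,1) -> (6,1)
Segment 4: (6,1) -> (6,6)

Answer: ____________
____________
____________
____________
______@__@__
______@__@__
______@__@__
______@__@__
______@__@__
______@@@@@@
____________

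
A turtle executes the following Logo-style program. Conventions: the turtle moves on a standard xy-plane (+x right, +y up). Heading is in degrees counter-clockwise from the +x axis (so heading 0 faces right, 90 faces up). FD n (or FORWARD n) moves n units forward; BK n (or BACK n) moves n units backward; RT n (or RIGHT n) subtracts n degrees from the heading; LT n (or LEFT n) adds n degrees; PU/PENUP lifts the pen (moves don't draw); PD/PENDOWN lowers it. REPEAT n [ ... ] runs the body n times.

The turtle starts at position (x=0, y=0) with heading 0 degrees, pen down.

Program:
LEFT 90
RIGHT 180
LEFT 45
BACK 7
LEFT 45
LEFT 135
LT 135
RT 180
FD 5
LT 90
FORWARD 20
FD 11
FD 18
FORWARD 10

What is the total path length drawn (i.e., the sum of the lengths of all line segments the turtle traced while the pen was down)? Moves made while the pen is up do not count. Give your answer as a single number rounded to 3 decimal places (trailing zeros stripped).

Answer: 71

Derivation:
Executing turtle program step by step:
Start: pos=(0,0), heading=0, pen down
LT 90: heading 0 -> 90
RT 180: heading 90 -> 270
LT 45: heading 270 -> 315
BK 7: (0,0) -> (-4.95,4.95) [heading=315, draw]
LT 45: heading 315 -> 0
LT 135: heading 0 -> 135
LT 135: heading 135 -> 270
RT 180: heading 270 -> 90
FD 5: (-4.95,4.95) -> (-4.95,9.95) [heading=90, draw]
LT 90: heading 90 -> 180
FD 20: (-4.95,9.95) -> (-24.95,9.95) [heading=180, draw]
FD 11: (-24.95,9.95) -> (-35.95,9.95) [heading=180, draw]
FD 18: (-35.95,9.95) -> (-53.95,9.95) [heading=180, draw]
FD 10: (-53.95,9.95) -> (-63.95,9.95) [heading=180, draw]
Final: pos=(-63.95,9.95), heading=180, 6 segment(s) drawn

Segment lengths:
  seg 1: (0,0) -> (-4.95,4.95), length = 7
  seg 2: (-4.95,4.95) -> (-4.95,9.95), length = 5
  seg 3: (-4.95,9.95) -> (-24.95,9.95), length = 20
  seg 4: (-24.95,9.95) -> (-35.95,9.95), length = 11
  seg 5: (-35.95,9.95) -> (-53.95,9.95), length = 18
  seg 6: (-53.95,9.95) -> (-63.95,9.95), length = 10
Total = 71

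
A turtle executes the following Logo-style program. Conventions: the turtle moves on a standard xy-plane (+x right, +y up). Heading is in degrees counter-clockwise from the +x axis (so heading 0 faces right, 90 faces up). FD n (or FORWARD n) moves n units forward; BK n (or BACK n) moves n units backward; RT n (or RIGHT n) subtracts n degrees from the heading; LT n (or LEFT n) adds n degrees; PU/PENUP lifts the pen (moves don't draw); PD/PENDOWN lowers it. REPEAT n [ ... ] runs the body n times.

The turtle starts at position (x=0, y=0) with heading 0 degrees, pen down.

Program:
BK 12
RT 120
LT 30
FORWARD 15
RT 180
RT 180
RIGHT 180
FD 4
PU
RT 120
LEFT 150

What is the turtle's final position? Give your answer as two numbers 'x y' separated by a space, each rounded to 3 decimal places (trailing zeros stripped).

Answer: -12 -11

Derivation:
Executing turtle program step by step:
Start: pos=(0,0), heading=0, pen down
BK 12: (0,0) -> (-12,0) [heading=0, draw]
RT 120: heading 0 -> 240
LT 30: heading 240 -> 270
FD 15: (-12,0) -> (-12,-15) [heading=270, draw]
RT 180: heading 270 -> 90
RT 180: heading 90 -> 270
RT 180: heading 270 -> 90
FD 4: (-12,-15) -> (-12,-11) [heading=90, draw]
PU: pen up
RT 120: heading 90 -> 330
LT 150: heading 330 -> 120
Final: pos=(-12,-11), heading=120, 3 segment(s) drawn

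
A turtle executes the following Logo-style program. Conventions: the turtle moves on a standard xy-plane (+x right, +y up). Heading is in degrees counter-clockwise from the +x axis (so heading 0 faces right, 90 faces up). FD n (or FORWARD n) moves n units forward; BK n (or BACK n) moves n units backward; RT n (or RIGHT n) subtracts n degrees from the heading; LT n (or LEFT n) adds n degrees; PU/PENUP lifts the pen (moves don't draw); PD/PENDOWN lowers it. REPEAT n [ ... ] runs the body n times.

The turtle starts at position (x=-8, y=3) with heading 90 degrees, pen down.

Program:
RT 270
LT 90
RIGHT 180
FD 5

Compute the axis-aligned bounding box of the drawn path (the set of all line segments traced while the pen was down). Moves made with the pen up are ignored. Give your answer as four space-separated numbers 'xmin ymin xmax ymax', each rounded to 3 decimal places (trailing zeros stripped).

Answer: -8 3 -8 8

Derivation:
Executing turtle program step by step:
Start: pos=(-8,3), heading=90, pen down
RT 270: heading 90 -> 180
LT 90: heading 180 -> 270
RT 180: heading 270 -> 90
FD 5: (-8,3) -> (-8,8) [heading=90, draw]
Final: pos=(-8,8), heading=90, 1 segment(s) drawn

Segment endpoints: x in {-8, -8}, y in {3, 8}
xmin=-8, ymin=3, xmax=-8, ymax=8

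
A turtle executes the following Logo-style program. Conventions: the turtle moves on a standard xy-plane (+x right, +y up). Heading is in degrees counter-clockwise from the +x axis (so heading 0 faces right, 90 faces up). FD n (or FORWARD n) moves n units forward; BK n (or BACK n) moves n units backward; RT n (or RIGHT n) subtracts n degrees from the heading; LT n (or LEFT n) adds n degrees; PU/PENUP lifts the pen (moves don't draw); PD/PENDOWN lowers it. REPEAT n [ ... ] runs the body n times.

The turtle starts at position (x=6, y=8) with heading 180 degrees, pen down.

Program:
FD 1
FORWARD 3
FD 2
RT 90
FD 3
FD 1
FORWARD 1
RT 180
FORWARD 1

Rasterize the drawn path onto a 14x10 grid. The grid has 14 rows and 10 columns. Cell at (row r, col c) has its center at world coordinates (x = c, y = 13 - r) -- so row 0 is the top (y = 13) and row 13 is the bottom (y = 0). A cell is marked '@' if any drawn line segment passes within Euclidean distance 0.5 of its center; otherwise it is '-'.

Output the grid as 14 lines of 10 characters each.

Answer: @---------
@---------
@---------
@---------
@---------
@@@@@@@---
----------
----------
----------
----------
----------
----------
----------
----------

Derivation:
Segment 0: (6,8) -> (5,8)
Segment 1: (5,8) -> (2,8)
Segment 2: (2,8) -> (0,8)
Segment 3: (0,8) -> (0,11)
Segment 4: (0,11) -> (0,12)
Segment 5: (0,12) -> (0,13)
Segment 6: (0,13) -> (0,12)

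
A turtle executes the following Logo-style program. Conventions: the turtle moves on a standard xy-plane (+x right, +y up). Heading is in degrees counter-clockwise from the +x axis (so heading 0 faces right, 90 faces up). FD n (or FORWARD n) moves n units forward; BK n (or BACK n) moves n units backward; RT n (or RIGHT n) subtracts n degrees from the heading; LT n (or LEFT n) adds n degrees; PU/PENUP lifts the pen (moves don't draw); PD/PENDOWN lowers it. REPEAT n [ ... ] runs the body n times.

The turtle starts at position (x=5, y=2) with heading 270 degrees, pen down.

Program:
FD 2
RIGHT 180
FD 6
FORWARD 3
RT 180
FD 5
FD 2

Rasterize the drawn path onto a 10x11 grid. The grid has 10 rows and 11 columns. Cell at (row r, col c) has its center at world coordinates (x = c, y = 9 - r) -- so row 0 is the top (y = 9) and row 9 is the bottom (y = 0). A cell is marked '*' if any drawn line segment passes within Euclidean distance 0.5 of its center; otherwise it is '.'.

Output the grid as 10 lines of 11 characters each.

Segment 0: (5,2) -> (5,0)
Segment 1: (5,0) -> (5,6)
Segment 2: (5,6) -> (5,9)
Segment 3: (5,9) -> (5,4)
Segment 4: (5,4) -> (5,2)

Answer: .....*.....
.....*.....
.....*.....
.....*.....
.....*.....
.....*.....
.....*.....
.....*.....
.....*.....
.....*.....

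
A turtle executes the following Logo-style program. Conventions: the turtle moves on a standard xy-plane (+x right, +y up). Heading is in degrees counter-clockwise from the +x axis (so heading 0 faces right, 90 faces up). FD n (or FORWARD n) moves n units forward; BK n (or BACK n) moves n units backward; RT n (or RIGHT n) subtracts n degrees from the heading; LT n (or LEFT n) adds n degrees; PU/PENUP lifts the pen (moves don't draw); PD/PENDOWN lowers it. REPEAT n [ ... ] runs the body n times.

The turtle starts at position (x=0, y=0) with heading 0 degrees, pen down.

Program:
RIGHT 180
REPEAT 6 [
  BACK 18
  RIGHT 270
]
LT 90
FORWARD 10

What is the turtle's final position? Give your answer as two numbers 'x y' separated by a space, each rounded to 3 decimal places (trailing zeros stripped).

Answer: 18 28

Derivation:
Executing turtle program step by step:
Start: pos=(0,0), heading=0, pen down
RT 180: heading 0 -> 180
REPEAT 6 [
  -- iteration 1/6 --
  BK 18: (0,0) -> (18,0) [heading=180, draw]
  RT 270: heading 180 -> 270
  -- iteration 2/6 --
  BK 18: (18,0) -> (18,18) [heading=270, draw]
  RT 270: heading 270 -> 0
  -- iteration 3/6 --
  BK 18: (18,18) -> (0,18) [heading=0, draw]
  RT 270: heading 0 -> 90
  -- iteration 4/6 --
  BK 18: (0,18) -> (0,0) [heading=90, draw]
  RT 270: heading 90 -> 180
  -- iteration 5/6 --
  BK 18: (0,0) -> (18,0) [heading=180, draw]
  RT 270: heading 180 -> 270
  -- iteration 6/6 --
  BK 18: (18,0) -> (18,18) [heading=270, draw]
  RT 270: heading 270 -> 0
]
LT 90: heading 0 -> 90
FD 10: (18,18) -> (18,28) [heading=90, draw]
Final: pos=(18,28), heading=90, 7 segment(s) drawn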